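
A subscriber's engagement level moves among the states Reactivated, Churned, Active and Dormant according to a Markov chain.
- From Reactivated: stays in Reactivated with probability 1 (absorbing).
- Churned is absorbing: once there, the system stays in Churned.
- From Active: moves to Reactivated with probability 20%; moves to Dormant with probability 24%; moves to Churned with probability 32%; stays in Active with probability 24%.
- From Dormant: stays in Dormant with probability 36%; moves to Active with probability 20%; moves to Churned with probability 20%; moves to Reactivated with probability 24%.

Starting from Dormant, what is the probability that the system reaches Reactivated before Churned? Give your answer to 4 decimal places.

0.5073

Let h(s) be the probability of absorption at Reactivated starting from transient state s. Then h(Reactivated) = 1 and h(Churned) = 0. By first-step analysis:
h(Active) = 0.2·1 + 0.32·0 + 0.24·h(Active) + 0.24·h(Dormant)
h(Dormant) = 0.24·1 + 0.2·0 + 0.2·h(Active) + 0.36·h(Dormant)
Solving: h(Active) = 0.4234, h(Dormant) = 0.5073.
Starting from Dormant, the probability is 0.5073.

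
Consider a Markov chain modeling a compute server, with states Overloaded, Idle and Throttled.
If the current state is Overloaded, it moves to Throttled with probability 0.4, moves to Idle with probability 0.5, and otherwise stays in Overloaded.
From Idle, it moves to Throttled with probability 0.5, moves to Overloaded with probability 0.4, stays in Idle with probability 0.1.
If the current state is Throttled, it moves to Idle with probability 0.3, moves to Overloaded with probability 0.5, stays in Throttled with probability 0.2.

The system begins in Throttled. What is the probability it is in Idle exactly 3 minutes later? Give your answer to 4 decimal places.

Propagate the distribution vector 3 minutes from Throttled.
After 0 minutes: (0.0000, 0.0000, 1.0000)
After 1 minute: (0.5000, 0.3000, 0.2000)
After 2 minutes: (0.2700, 0.3400, 0.3900)
After 3 minutes: (0.3580, 0.2860, 0.3560)
P(in Idle after 3 minutes) = 0.2860

0.2860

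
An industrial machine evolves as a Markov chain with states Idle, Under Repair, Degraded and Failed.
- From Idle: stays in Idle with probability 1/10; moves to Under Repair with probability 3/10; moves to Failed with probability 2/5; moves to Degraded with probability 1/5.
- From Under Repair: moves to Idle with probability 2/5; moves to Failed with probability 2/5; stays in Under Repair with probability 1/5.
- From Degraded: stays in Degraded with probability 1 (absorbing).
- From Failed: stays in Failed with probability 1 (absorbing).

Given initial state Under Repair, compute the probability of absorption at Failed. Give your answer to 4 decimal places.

Let h(s) be the probability of absorption at Failed starting from transient state s. Then h(Failed) = 1 and h(Degraded) = 0. By first-step analysis:
h(Idle) = 0.1·h(Idle) + 0.3·h(Under Repair) + 0.2·0 + 0.4·1
h(Under Repair) = 0.4·h(Idle) + 0.2·h(Under Repair) + 0.4·1
Solving: h(Idle) = 0.7333, h(Under Repair) = 0.8667.
Starting from Under Repair, the probability is 0.8667.

0.8667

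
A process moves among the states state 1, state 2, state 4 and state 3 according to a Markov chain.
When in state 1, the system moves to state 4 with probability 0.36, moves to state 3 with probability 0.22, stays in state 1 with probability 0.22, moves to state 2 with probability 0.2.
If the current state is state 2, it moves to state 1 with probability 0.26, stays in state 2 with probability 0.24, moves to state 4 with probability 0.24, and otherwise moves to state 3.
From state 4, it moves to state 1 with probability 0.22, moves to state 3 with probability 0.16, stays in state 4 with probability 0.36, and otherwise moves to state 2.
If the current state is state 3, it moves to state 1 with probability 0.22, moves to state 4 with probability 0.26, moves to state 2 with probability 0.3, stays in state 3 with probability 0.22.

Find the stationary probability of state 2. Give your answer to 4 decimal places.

Let the stationary distribution be π with π = πP and π_1 + π_2 + π_3 + π_4 = 1.
π_1 = 0.22·π_1 + 0.26·π_2 + 0.22·π_3 + 0.22·π_4
π_2 = 0.2·π_1 + 0.24·π_2 + 0.26·π_3 + 0.3·π_4
π_3 = 0.36·π_1 + 0.24·π_2 + 0.36·π_3 + 0.26·π_4
Solving with the normalization constraint gives π = (0.2300, 0.2497, 0.3089, 0.2115).
So the stationary probability of state 2 is 0.2497.

0.2497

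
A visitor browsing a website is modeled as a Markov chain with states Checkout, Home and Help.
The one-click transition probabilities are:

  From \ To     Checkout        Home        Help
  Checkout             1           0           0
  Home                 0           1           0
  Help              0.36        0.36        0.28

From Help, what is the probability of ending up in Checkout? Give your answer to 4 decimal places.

0.5000

Let h(s) be the probability of absorption at Checkout starting from transient state s. Then h(Checkout) = 1 and h(Home) = 0. By first-step analysis:
h(Help) = 0.36·1 + 0.36·0 + 0.28·h(Help)
Solving: h(Help) = 0.5000.
Starting from Help, the probability is 0.5000.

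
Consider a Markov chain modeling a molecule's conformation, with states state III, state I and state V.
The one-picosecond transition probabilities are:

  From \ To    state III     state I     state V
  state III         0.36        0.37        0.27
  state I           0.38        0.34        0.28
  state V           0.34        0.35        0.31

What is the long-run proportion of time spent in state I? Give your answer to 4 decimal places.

0.3537

Let the stationary distribution be π with π = πP and π_1 + π_2 + π_3 = 1.
π_1 = 0.36·π_1 + 0.38·π_2 + 0.34·π_3
π_2 = 0.37·π_1 + 0.34·π_2 + 0.35·π_3
Solving with the normalization constraint gives π = (0.3614, 0.3537, 0.2849).
So the stationary probability of state I is 0.3537.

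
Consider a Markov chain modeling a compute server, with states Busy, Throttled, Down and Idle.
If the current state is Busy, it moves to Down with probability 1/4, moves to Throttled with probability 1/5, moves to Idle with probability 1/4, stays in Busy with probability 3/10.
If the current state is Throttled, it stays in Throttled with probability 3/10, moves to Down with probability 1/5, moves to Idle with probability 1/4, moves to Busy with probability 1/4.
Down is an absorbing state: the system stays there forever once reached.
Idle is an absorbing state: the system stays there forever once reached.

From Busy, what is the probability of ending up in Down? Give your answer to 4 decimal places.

0.4886

Let h(s) be the probability of absorption at Down starting from transient state s. Then h(Down) = 1 and h(Idle) = 0. By first-step analysis:
h(Busy) = 0.3·h(Busy) + 0.2·h(Throttled) + 0.25·1 + 0.25·0
h(Throttled) = 0.25·h(Busy) + 0.3·h(Throttled) + 0.2·1 + 0.25·0
Solving: h(Busy) = 0.4886, h(Throttled) = 0.4602.
Starting from Busy, the probability is 0.4886.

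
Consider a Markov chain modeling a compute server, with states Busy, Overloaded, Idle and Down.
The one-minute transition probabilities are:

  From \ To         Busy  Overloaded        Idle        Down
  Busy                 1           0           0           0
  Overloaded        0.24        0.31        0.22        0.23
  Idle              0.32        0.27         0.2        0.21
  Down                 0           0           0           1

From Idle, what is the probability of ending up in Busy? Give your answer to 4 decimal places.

Let h(s) be the probability of absorption at Busy starting from transient state s. Then h(Busy) = 1 and h(Down) = 0. By first-step analysis:
h(Overloaded) = 0.24·1 + 0.31·h(Overloaded) + 0.22·h(Idle) + 0.23·0
h(Idle) = 0.32·1 + 0.27·h(Overloaded) + 0.2·h(Idle) + 0.21·0
Solving: h(Overloaded) = 0.5327, h(Idle) = 0.5798.
Starting from Idle, the probability is 0.5798.

0.5798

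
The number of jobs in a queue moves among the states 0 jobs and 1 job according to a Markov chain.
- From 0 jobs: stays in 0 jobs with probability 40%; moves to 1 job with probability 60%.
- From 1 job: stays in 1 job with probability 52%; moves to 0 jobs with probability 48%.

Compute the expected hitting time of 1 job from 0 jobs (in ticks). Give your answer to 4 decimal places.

Let t(s) be the expected number of ticks to first reach 1 job from state s, with t(1 job) = 0. Conditioning on the first tick:
t(0 jobs) = 1 + 0.4·t(0 jobs)
Solving: t(0 jobs) = 1.6667.
Expected ticks from 0 jobs to 1 job: 1.6667.

1.6667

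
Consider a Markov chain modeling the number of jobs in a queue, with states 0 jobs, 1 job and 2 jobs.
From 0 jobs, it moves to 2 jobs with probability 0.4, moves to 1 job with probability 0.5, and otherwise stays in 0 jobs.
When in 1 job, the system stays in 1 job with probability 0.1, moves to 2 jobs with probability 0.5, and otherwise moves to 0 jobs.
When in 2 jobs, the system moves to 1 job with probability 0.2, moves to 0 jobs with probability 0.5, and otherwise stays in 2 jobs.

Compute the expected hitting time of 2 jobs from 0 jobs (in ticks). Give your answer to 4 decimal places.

2.2951

Let t(s) be the expected number of ticks to first reach 2 jobs from state s, with t(2 jobs) = 0. Conditioning on the first tick:
t(0 jobs) = 1 + 0.1·t(0 jobs) + 0.5·t(1 job)
t(1 job) = 1 + 0.4·t(0 jobs) + 0.1·t(1 job)
Solving: t(0 jobs) = 2.2951, t(1 job) = 2.1311.
Expected ticks from 0 jobs to 2 jobs: 2.2951.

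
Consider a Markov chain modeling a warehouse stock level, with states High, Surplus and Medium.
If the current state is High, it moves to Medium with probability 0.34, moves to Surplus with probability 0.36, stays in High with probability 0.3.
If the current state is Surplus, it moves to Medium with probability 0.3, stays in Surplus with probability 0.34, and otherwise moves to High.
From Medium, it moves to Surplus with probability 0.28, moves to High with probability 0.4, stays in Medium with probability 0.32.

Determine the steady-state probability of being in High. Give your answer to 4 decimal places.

Let the stationary distribution be π with π = πP and π_1 + π_2 + π_3 = 1.
π_1 = 0.3·π_1 + 0.36·π_2 + 0.4·π_3
π_2 = 0.36·π_1 + 0.34·π_2 + 0.28·π_3
Solving with the normalization constraint gives π = (0.3517, 0.3278, 0.3205).
So the stationary probability of High is 0.3517.

0.3517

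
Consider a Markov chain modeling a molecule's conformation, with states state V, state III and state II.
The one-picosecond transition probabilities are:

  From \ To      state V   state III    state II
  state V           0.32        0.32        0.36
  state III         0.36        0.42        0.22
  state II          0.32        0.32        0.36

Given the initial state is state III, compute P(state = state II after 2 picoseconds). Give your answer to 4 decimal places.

Sum over the intermediate state after 1 picosecond:
P = P(state III→state V)·P(state V→state II) + P(state III→state III)·P(state III→state II) + P(state III→state II)·P(state II→state II)
  = 0.36×0.36 + 0.42×0.22 + 0.22×0.36
  = 0.1296 + 0.0924 + 0.0792 = 0.3012

0.3012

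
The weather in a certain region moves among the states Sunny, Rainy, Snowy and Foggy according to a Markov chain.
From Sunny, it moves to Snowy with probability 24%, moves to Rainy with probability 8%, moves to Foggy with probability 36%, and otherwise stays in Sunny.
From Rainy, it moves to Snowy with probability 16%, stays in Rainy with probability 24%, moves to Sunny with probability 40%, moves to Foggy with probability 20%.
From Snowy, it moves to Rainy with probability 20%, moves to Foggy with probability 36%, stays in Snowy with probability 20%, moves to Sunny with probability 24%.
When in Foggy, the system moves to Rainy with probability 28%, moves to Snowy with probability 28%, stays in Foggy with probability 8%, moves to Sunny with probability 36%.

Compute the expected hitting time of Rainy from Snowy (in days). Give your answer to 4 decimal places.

5.3535

Let t(s) be the expected number of days to first reach Rainy from state s, with t(Rainy) = 0. Conditioning on the first day:
t(Sunny) = 1 + 0.32·t(Sunny) + 0.24·t(Snowy) + 0.36·t(Foggy)
t(Snowy) = 1 + 0.24·t(Sunny) + 0.2·t(Snowy) + 0.36·t(Foggy)
t(Foggy) = 1 + 0.36·t(Sunny) + 0.28·t(Snowy) + 0.08·t(Foggy)
Solving: t(Sunny) = 6.0518, t(Snowy) = 5.3535, t(Foggy) = 5.0844.
Expected days from Snowy to Rainy: 5.3535.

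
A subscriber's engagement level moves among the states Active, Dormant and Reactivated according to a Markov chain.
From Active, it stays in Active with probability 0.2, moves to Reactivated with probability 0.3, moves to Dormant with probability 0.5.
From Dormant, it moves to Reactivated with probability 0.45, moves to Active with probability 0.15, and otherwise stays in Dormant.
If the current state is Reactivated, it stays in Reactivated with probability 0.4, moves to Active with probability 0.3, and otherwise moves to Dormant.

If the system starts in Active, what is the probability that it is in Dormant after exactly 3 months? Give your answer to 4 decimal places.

0.3800

Propagate the distribution vector 3 months from Active.
After 0 months: (1.0000, 0.0000, 0.0000)
After 1 month: (0.2000, 0.5000, 0.3000)
After 2 months: (0.2050, 0.3900, 0.4050)
After 3 months: (0.2210, 0.3800, 0.3990)
P(in Dormant after 3 months) = 0.3800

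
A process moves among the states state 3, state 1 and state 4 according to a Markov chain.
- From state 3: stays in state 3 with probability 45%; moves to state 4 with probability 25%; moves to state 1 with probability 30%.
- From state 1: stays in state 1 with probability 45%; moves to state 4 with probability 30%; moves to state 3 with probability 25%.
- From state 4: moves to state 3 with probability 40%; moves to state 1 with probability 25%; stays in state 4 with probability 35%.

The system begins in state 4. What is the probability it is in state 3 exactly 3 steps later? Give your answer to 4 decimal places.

Propagate the distribution vector 3 steps from state 4.
After 0 steps: (0.0000, 0.0000, 1.0000)
After 1 step: (0.4000, 0.2500, 0.3500)
After 2 steps: (0.3825, 0.3200, 0.2975)
After 3 steps: (0.3711, 0.3331, 0.2958)
P(in state 3 after 3 steps) = 0.3711

0.3711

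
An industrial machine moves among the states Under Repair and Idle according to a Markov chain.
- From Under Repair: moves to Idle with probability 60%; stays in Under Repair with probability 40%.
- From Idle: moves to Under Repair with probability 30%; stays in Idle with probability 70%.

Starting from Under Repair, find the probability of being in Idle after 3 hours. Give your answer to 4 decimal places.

Propagate the distribution vector 3 hours from Under Repair.
After 0 hours: (1.0000, 0.0000)
After 1 hour: (0.4000, 0.6000)
After 2 hours: (0.3400, 0.6600)
After 3 hours: (0.3340, 0.6660)
P(in Idle after 3 hours) = 0.6660

0.6660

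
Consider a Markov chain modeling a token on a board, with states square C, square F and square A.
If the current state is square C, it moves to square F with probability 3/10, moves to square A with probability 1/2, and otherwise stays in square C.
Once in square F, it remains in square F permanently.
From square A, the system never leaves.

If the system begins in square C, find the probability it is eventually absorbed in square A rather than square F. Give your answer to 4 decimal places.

0.6250

Let h(s) be the probability of absorption at square A starting from transient state s. Then h(square A) = 1 and h(square F) = 0. By first-step analysis:
h(square C) = 0.2·h(square C) + 0.3·0 + 0.5·1
Solving: h(square C) = 0.6250.
Starting from square C, the probability is 0.6250.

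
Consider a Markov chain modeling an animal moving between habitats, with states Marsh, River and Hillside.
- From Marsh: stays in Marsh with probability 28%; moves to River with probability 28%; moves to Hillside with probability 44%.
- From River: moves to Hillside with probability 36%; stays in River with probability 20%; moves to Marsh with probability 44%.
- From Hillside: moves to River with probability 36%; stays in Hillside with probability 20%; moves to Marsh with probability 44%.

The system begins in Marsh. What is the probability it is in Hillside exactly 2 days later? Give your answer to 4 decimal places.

0.3120

Sum over the intermediate state after 1 day:
P = P(Marsh→Marsh)·P(Marsh→Hillside) + P(Marsh→River)·P(River→Hillside) + P(Marsh→Hillside)·P(Hillside→Hillside)
  = 0.28×0.44 + 0.28×0.36 + 0.44×0.2
  = 0.1232 + 0.1008 + 0.0880 = 0.3120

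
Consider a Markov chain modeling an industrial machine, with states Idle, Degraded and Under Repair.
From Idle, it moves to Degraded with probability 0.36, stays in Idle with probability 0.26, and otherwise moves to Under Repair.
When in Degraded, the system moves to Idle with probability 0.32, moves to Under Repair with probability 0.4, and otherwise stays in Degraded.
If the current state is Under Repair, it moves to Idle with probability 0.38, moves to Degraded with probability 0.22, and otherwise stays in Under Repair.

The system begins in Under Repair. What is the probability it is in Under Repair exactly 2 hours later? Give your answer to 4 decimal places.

Sum over the intermediate state after 1 hour:
P = P(Under Repair→Idle)·P(Idle→Under Repair) + P(Under Repair→Degraded)·P(Degraded→Under Repair) + P(Under Repair→Under Repair)·P(Under Repair→Under Repair)
  = 0.38×0.38 + 0.22×0.4 + 0.4×0.4
  = 0.1444 + 0.0880 + 0.1600 = 0.3924

0.3924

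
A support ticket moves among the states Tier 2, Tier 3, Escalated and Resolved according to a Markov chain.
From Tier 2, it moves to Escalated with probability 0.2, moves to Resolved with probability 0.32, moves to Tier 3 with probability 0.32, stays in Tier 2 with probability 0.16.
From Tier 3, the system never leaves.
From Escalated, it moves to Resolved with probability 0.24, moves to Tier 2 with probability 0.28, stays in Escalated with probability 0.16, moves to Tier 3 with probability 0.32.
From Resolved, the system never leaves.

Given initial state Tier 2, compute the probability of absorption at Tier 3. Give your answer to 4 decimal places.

Let h(s) be the probability of absorption at Tier 3 starting from transient state s. Then h(Tier 3) = 1 and h(Resolved) = 0. By first-step analysis:
h(Tier 2) = 0.16·h(Tier 2) + 0.32·1 + 0.2·h(Escalated) + 0.32·0
h(Escalated) = 0.28·h(Tier 2) + 0.32·1 + 0.16·h(Escalated) + 0.24·0
Solving: h(Tier 2) = 0.5123, h(Escalated) = 0.5517.
Starting from Tier 2, the probability is 0.5123.

0.5123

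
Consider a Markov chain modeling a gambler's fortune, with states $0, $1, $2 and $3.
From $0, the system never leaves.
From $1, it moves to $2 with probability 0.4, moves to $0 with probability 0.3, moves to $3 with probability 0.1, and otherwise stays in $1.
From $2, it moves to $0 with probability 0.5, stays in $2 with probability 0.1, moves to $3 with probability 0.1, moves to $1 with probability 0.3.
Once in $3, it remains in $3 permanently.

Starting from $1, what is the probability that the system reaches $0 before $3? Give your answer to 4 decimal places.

Let h(s) be the probability of absorption at $0 starting from transient state s. Then h($0) = 1 and h($3) = 0. By first-step analysis:
h($1) = 0.3·1 + 0.2·h($1) + 0.4·h($2) + 0.1·0
h($2) = 0.5·1 + 0.3·h($1) + 0.1·h($2) + 0.1·0
Solving: h($1) = 0.7833, h($2) = 0.8167.
Starting from $1, the probability is 0.7833.

0.7833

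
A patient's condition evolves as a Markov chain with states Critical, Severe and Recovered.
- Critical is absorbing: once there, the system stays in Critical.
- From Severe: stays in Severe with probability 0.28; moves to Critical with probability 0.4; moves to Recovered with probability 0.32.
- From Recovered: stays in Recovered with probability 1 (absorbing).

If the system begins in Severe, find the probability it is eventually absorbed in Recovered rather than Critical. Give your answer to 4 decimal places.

0.4444

Let h(s) be the probability of absorption at Recovered starting from transient state s. Then h(Recovered) = 1 and h(Critical) = 0. By first-step analysis:
h(Severe) = 0.4·0 + 0.28·h(Severe) + 0.32·1
Solving: h(Severe) = 0.4444.
Starting from Severe, the probability is 0.4444.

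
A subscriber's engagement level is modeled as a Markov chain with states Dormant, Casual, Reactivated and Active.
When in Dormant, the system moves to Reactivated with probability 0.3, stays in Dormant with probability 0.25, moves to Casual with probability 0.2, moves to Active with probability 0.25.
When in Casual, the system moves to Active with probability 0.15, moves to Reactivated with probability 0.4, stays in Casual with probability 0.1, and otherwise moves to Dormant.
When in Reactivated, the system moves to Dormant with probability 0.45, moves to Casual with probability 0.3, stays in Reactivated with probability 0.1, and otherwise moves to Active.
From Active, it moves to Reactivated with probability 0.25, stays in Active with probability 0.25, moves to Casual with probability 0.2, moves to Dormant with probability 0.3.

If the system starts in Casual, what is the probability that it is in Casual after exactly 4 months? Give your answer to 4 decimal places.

Propagate the distribution vector 4 months from Casual.
After 0 months: (0.0000, 1.0000, 0.0000, 0.0000)
After 1 month: (0.3500, 0.1000, 0.4000, 0.1500)
After 2 months: (0.3475, 0.2300, 0.2225, 0.2000)
After 3 months: (0.3275, 0.1993, 0.2685, 0.2048)
After 4 months: (0.3339, 0.2069, 0.2560, 0.2032)
P(in Casual after 4 months) = 0.2069

0.2069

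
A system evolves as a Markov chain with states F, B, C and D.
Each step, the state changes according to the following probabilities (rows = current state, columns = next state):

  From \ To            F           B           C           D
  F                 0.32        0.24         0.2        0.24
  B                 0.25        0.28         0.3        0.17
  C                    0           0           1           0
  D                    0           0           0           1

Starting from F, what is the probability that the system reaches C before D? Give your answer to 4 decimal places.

0.5028

Let h(s) be the probability of absorption at C starting from transient state s. Then h(C) = 1 and h(D) = 0. By first-step analysis:
h(F) = 0.32·h(F) + 0.24·h(B) + 0.2·1 + 0.24·0
h(B) = 0.25·h(F) + 0.28·h(B) + 0.3·1 + 0.17·0
Solving: h(F) = 0.5028, h(B) = 0.5912.
Starting from F, the probability is 0.5028.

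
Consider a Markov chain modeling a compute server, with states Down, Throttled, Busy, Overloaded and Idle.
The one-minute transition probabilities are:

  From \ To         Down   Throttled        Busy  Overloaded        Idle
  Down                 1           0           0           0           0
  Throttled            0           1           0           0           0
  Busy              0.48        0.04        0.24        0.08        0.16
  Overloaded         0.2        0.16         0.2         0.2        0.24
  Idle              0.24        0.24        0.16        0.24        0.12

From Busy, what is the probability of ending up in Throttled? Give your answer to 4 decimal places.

0.1762

Let h(s) be the probability of absorption at Throttled starting from transient state s. Then h(Throttled) = 1 and h(Down) = 0. By first-step analysis:
h(Busy) = 0.48·0 + 0.04·1 + 0.24·h(Busy) + 0.08·h(Overloaded) + 0.16·h(Idle)
h(Overloaded) = 0.2·0 + 0.16·1 + 0.2·h(Busy) + 0.2·h(Overloaded) + 0.24·h(Idle)
h(Idle) = 0.24·0 + 0.24·1 + 0.16·h(Busy) + 0.24·h(Overloaded) + 0.12·h(Idle)
Solving: h(Busy) = 0.1762, h(Overloaded) = 0.3654, h(Idle) = 0.4044.
Starting from Busy, the probability is 0.1762.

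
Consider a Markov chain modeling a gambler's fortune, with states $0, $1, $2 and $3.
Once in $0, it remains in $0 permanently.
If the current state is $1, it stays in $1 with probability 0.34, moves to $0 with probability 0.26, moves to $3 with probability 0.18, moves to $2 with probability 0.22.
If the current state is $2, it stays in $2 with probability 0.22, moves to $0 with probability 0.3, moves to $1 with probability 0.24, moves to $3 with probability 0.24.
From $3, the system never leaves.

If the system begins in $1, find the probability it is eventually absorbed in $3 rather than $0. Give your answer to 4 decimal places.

0.4182

Let h(s) be the probability of absorption at $3 starting from transient state s. Then h($3) = 1 and h($0) = 0. By first-step analysis:
h($1) = 0.26·0 + 0.34·h($1) + 0.22·h($2) + 0.18·1
h($2) = 0.3·0 + 0.24·h($1) + 0.22·h($2) + 0.24·1
Solving: h($1) = 0.4182, h($2) = 0.4364.
Starting from $1, the probability is 0.4182.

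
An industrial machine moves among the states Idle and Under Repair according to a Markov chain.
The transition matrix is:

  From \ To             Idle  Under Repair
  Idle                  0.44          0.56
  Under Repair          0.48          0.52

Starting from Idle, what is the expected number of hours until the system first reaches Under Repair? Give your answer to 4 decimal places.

Let t(s) be the expected number of hours to first reach Under Repair from state s, with t(Under Repair) = 0. Conditioning on the first hour:
t(Idle) = 1 + 0.44·t(Idle)
Solving: t(Idle) = 1.7857.
Expected hours from Idle to Under Repair: 1.7857.

1.7857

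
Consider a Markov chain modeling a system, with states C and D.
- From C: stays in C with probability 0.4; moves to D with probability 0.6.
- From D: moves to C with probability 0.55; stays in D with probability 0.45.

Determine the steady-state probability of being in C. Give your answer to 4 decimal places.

0.4783

Let the stationary distribution be π with π = πP and π_1 + π_2 = 1.
π_1 = 0.4·π_1 + 0.55·π_2
Solving with the normalization constraint gives π = (0.4783, 0.5217).
So the stationary probability of C is 0.4783.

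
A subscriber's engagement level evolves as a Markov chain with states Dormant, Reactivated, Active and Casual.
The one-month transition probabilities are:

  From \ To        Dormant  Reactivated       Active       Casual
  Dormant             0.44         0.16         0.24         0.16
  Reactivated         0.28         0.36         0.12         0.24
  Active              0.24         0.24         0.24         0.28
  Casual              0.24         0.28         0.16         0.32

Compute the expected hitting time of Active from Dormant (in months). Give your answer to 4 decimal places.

Let t(s) be the expected number of months to first reach Active from state s, with t(Active) = 0. Conditioning on the first month:
t(Dormant) = 1 + 0.44·t(Dormant) + 0.16·t(Reactivated) + 0.16·t(Casual)
t(Reactivated) = 1 + 0.28·t(Dormant) + 0.36·t(Reactivated) + 0.24·t(Casual)
t(Casual) = 1 + 0.24·t(Dormant) + 0.28·t(Reactivated) + 0.32·t(Casual)
Solving: t(Dormant) = 5.1238, t(Reactivated) = 5.9530, t(Casual) = 5.7302.
Expected months from Dormant to Active: 5.1238.

5.1238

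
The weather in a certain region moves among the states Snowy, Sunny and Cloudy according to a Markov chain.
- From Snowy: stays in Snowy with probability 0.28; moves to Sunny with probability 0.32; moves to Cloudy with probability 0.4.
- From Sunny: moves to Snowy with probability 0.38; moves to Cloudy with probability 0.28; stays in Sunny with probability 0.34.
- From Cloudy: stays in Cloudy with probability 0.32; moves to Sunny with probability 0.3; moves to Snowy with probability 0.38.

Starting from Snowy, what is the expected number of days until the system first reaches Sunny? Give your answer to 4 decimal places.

Let t(s) be the expected number of days to first reach Sunny from state s, with t(Sunny) = 0. Conditioning on the first day:
t(Snowy) = 1 + 0.28·t(Snowy) + 0.4·t(Cloudy)
t(Cloudy) = 1 + 0.38·t(Snowy) + 0.32·t(Cloudy)
Solving: t(Snowy) = 3.1991, t(Cloudy) = 3.2583.
Expected days from Snowy to Sunny: 3.1991.

3.1991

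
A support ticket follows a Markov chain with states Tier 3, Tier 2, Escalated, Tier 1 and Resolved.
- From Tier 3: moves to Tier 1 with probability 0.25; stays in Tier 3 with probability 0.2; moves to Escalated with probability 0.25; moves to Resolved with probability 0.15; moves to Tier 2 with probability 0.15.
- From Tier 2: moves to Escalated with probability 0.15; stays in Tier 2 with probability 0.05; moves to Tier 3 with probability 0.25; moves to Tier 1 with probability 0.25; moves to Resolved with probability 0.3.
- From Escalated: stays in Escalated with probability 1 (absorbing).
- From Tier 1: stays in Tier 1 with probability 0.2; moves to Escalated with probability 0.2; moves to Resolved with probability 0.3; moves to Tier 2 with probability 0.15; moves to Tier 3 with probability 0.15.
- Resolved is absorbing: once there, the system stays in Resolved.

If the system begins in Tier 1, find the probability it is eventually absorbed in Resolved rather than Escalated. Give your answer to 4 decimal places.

0.5760

Let h(s) be the probability of absorption at Resolved starting from transient state s. Then h(Resolved) = 1 and h(Escalated) = 0. By first-step analysis:
h(Tier 3) = 0.2·h(Tier 3) + 0.15·h(Tier 2) + 0.25·0 + 0.25·h(Tier 1) + 0.15·1
h(Tier 2) = 0.25·h(Tier 3) + 0.05·h(Tier 2) + 0.15·0 + 0.25·h(Tier 1) + 0.3·1
h(Tier 1) = 0.15·h(Tier 3) + 0.15·h(Tier 2) + 0.2·0 + 0.2·h(Tier 1) + 0.3·1
Solving: h(Tier 3) = 0.4788, h(Tier 2) = 0.5934, h(Tier 1) = 0.5760.
Starting from Tier 1, the probability is 0.5760.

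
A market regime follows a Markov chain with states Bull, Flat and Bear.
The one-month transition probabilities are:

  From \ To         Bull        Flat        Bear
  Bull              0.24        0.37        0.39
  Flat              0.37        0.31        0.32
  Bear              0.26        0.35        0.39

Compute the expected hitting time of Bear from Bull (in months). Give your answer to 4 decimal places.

Let t(s) be the expected number of months to first reach Bear from state s, with t(Bear) = 0. Conditioning on the first month:
t(Bull) = 1 + 0.24·t(Bull) + 0.37·t(Flat)
t(Flat) = 1 + 0.37·t(Bull) + 0.31·t(Flat)
Solving: t(Bull) = 2.7355, t(Flat) = 2.9161.
Expected months from Bull to Bear: 2.7355.

2.7355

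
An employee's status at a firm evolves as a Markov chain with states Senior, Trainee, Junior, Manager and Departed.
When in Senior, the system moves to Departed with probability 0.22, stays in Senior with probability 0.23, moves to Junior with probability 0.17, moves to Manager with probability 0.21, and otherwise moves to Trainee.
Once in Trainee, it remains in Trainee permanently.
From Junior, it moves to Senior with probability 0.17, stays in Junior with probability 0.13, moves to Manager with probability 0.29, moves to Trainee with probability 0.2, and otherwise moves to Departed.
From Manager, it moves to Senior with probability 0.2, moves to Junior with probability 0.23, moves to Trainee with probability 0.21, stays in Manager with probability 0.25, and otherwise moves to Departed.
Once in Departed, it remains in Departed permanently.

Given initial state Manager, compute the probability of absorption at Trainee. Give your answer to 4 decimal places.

0.5685

Let h(s) be the probability of absorption at Trainee starting from transient state s. Then h(Trainee) = 1 and h(Departed) = 0. By first-step analysis:
h(Senior) = 0.23·h(Senior) + 0.17·1 + 0.17·h(Junior) + 0.21·h(Manager) + 0.22·0
h(Junior) = 0.17·h(Senior) + 0.2·1 + 0.13·h(Junior) + 0.29·h(Manager) + 0.21·0
h(Manager) = 0.2·h(Senior) + 0.21·1 + 0.23·h(Junior) + 0.25·h(Manager) + 0.11·0
Solving: h(Senior) = 0.4895, h(Junior) = 0.5150, h(Manager) = 0.5685.
Starting from Manager, the probability is 0.5685.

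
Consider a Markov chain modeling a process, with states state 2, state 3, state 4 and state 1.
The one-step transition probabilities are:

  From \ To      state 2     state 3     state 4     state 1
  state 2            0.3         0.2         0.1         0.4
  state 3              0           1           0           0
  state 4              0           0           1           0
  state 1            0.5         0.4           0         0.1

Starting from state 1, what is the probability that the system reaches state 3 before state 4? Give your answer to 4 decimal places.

0.8837

Let h(s) be the probability of absorption at state 3 starting from transient state s. Then h(state 3) = 1 and h(state 4) = 0. By first-step analysis:
h(state 2) = 0.3·h(state 2) + 0.2·1 + 0.1·0 + 0.4·h(state 1)
h(state 1) = 0.5·h(state 2) + 0.4·1 + 0.1·h(state 1)
Solving: h(state 2) = 0.7907, h(state 1) = 0.8837.
Starting from state 1, the probability is 0.8837.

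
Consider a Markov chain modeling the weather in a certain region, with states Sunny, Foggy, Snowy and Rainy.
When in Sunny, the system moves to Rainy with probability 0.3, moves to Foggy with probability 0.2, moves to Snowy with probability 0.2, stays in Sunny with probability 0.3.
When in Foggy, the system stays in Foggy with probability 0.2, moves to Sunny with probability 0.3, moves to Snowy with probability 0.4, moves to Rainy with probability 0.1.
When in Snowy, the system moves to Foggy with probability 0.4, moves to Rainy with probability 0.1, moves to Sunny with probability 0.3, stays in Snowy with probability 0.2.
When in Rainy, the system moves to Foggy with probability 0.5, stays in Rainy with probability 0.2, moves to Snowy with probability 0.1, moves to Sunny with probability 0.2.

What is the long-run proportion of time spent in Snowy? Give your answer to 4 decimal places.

Let the stationary distribution be π with π = πP and π_1 + π_2 + π_3 + π_4 = 1.
π_1 = 0.3·π_1 + 0.3·π_2 + 0.3·π_3 + 0.2·π_4
π_2 = 0.2·π_1 + 0.2·π_2 + 0.4·π_3 + 0.5·π_4
π_3 = 0.2·π_1 + 0.4·π_2 + 0.2·π_3 + 0.1·π_4
Solving with the normalization constraint gives π = (0.2826, 0.3007, 0.2428, 0.1739).
So the stationary probability of Snowy is 0.2428.

0.2428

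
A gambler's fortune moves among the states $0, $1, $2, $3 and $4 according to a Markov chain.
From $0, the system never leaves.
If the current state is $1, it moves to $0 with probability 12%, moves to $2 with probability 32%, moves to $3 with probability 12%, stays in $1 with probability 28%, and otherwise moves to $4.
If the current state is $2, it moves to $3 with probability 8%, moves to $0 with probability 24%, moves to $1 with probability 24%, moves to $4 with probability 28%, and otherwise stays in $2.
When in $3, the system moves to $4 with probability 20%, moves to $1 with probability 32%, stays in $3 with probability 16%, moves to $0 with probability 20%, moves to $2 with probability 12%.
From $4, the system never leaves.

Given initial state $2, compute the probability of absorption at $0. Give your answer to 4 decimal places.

Let h(s) be the probability of absorption at $0 starting from transient state s. Then h($0) = 1 and h($4) = 0. By first-step analysis:
h($1) = 0.12·1 + 0.28·h($1) + 0.32·h($2) + 0.12·h($3) + 0.16·0
h($2) = 0.24·1 + 0.24·h($1) + 0.16·h($2) + 0.08·h($3) + 0.28·0
h($3) = 0.2·1 + 0.32·h($1) + 0.12·h($2) + 0.16·h($3) + 0.2·0
Solving: h($1) = 0.4501, h($2) = 0.4596, h($3) = 0.4752.
Starting from $2, the probability is 0.4596.

0.4596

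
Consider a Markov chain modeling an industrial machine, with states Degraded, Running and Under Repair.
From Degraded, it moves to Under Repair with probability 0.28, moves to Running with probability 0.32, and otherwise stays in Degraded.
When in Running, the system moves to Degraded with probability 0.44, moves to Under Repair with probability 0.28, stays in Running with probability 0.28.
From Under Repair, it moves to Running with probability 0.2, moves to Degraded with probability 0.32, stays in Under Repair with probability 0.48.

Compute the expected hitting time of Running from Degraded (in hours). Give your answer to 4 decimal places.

3.5971

Let t(s) be the expected number of hours to first reach Running from state s, with t(Running) = 0. Conditioning on the first hour:
t(Degraded) = 1 + 0.4·t(Degraded) + 0.28·t(Under Repair)
t(Under Repair) = 1 + 0.32·t(Degraded) + 0.48·t(Under Repair)
Solving: t(Degraded) = 3.5971, t(Under Repair) = 4.1367.
Expected hours from Degraded to Running: 3.5971.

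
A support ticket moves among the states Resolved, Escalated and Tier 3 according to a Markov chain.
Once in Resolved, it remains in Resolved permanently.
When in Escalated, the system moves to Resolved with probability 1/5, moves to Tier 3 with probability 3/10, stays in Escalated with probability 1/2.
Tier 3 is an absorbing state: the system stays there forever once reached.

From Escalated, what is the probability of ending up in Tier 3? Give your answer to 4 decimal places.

Let h(s) be the probability of absorption at Tier 3 starting from transient state s. Then h(Tier 3) = 1 and h(Resolved) = 0. By first-step analysis:
h(Escalated) = 0.2·0 + 0.5·h(Escalated) + 0.3·1
Solving: h(Escalated) = 0.6000.
Starting from Escalated, the probability is 0.6000.

0.6000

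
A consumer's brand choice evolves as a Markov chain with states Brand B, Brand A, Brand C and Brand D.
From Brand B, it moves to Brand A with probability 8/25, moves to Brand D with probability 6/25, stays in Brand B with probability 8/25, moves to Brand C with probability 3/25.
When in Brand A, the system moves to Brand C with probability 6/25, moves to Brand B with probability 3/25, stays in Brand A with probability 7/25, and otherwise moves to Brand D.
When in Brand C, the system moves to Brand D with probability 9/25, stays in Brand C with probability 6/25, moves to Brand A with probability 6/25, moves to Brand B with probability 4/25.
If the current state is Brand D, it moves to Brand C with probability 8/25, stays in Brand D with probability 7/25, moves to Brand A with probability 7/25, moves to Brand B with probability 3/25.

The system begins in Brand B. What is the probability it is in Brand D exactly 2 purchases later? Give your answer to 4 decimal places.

0.3024

Propagate the distribution vector 2 purchases from Brand B.
After 0 purchases: (1.0000, 0.0000, 0.0000, 0.0000)
After 1 purchase: (0.3200, 0.3200, 0.1200, 0.2400)
After 2 purchases: (0.1888, 0.2880, 0.2208, 0.3024)
P(in Brand D after 2 purchases) = 0.3024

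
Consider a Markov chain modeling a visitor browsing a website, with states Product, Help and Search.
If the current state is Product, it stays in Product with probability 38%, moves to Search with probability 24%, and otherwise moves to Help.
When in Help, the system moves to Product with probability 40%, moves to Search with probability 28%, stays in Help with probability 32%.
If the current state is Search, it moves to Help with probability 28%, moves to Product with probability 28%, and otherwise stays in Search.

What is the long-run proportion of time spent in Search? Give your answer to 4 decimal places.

Let the stationary distribution be π with π = πP and π_1 + π_2 + π_3 = 1.
π_1 = 0.38·π_1 + 0.4·π_2 + 0.28·π_3
π_2 = 0.38·π_1 + 0.32·π_2 + 0.28·π_3
Solving with the normalization constraint gives π = (0.3549, 0.3286, 0.3164).
So the stationary probability of Search is 0.3164.

0.3164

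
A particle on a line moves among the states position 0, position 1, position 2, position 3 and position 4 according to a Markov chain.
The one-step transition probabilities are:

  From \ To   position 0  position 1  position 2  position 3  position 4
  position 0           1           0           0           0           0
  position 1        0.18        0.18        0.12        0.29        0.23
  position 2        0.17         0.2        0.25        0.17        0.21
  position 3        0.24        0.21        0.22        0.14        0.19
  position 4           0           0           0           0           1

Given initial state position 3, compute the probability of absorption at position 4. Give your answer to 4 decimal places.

Let h(s) be the probability of absorption at position 4 starting from transient state s. Then h(position 4) = 1 and h(position 0) = 0. By first-step analysis:
h(position 1) = 0.18·0 + 0.18·h(position 1) + 0.12·h(position 2) + 0.29·h(position 3) + 0.23·1
h(position 2) = 0.17·0 + 0.2·h(position 1) + 0.25·h(position 2) + 0.17·h(position 3) + 0.21·1
h(position 3) = 0.24·0 + 0.21·h(position 1) + 0.22·h(position 2) + 0.14·h(position 3) + 0.19·1
Solving: h(position 1) = 0.5303, h(position 2) = 0.5317, h(position 3) = 0.4864.
Starting from position 3, the probability is 0.4864.

0.4864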